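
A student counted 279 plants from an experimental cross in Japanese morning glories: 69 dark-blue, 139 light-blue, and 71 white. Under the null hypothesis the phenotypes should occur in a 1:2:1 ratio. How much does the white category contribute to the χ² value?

The 1:2:1 ratio has 4 parts, so with N = 279 the expected counts are:
  dark-blue: 279 × 1/4 = 69.75
  light-blue: 279 × 2/4 = 139.5
  white: 279 × 1/4 = 69.75
Contribution of white: (71 − 69.75)² / 69.75 = 0.0224

0.022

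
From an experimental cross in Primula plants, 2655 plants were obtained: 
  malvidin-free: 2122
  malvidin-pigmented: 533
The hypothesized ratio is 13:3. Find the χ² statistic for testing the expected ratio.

Under the 13:3 hypothesis (Σ ratio = 16, N = 2655):
  malvidin-free: 2655 × 13/16 = 2157.1875
  malvidin-pigmented: 2655 × 3/16 = 497.8125
χ² = Σ (O − E)² / E
  malvidin-free: (2122 − 2157.1875)² / 2157.1875 = 0.5740
  malvidin-pigmented: (533 − 497.8125)² / 497.8125 = 2.4872
χ² = 0.5740 + 2.4872 = 3.0612 ≈ 3.061

3.061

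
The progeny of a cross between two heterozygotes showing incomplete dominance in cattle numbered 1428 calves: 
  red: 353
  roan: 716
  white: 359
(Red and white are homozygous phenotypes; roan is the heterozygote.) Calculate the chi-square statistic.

0.062

With incomplete dominance, a heterozygote × heterozygote cross gives a 1:2:1 phenotypic ratio.
Expected counts for N = 1428 under a 1:2:1 ratio (total parts = 4):
  red: 1428 × 1/4 = 357
  roan: 1428 × 2/4 = 714
  white: 1428 × 1/4 = 357
χ² = Σ (O − E)² / E
  red: (353 − 357)² / 357 = 0.0448
  roan: (716 − 714)² / 714 = 0.0056
  white: (359 − 357)² / 357 = 0.0112
χ² = 0.0448 + 0.0056 + 0.0112 = 0.0616 ≈ 0.062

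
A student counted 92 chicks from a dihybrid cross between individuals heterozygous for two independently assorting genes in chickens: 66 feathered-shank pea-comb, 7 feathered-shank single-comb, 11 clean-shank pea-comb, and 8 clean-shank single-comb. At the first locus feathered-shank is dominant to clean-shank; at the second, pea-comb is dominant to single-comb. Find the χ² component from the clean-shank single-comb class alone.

0.880

A dihybrid F₂ with independent assortment and complete dominance at both loci gives a 9:3:3:1 phenotypic ratio.
Under the 9:3:3:1 hypothesis (Σ ratio = 16, N = 92):
  feathered-shank pea-comb: 92 × 9/16 = 51.75
  feathered-shank single-comb: 92 × 3/16 = 17.25
  clean-shank pea-comb: 92 × 3/16 = 17.25
  clean-shank single-comb: 92 × 1/16 = 5.75
Contribution of clean-shank single-comb: (8 − 5.75)² / 5.75 = 0.8804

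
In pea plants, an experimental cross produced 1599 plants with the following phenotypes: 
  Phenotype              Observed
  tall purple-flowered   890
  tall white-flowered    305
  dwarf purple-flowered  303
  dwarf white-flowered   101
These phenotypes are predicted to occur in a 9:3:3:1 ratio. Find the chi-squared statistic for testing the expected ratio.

Expected counts for N = 1599 under a 9:3:3:1 ratio (total parts = 16):
  tall purple-flowered: 1599 × 9/16 = 899.4375
  tall white-flowered: 1599 × 3/16 = 299.8125
  dwarf purple-flowered: 1599 × 3/16 = 299.8125
  dwarf white-flowered: 1599 × 1/16 = 99.9375
χ² = Σ (O − E)² / E
  tall purple-flowered: (890 − 899.4375)² / 899.4375 = 0.0990
  tall white-flowered: (305 − 299.8125)² / 299.8125 = 0.0898
  dwarf purple-flowered: (303 − 299.8125)² / 299.8125 = 0.0339
  dwarf white-flowered: (101 − 99.9375)² / 99.9375 = 0.0113
χ² = 0.0990 + 0.0898 + 0.0339 + 0.0113 = 0.234

0.234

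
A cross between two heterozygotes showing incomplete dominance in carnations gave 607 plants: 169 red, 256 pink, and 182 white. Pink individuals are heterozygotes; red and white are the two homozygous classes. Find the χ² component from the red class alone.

With incomplete dominance, a heterozygote × heterozygote cross gives a 1:2:1 phenotypic ratio.
Expected counts for N = 607 under a 1:2:1 ratio (total parts = 4):
  red: 607 × 1/4 = 151.75
  pink: 607 × 2/4 = 303.5
  white: 607 × 1/4 = 151.75
Contribution of red: (169 − 151.75)² / 151.75 = 1.9609

1.961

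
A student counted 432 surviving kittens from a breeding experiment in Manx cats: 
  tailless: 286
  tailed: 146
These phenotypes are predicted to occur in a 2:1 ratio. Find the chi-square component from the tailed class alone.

0.028

Expected counts for N = 432 under a 2:1 ratio (total parts = 3):
  tailless: 432 × 2/3 = 288
  tailed: 432 × 1/3 = 144
Contribution of tailed: (146 − 144)² / 144 = 0.0278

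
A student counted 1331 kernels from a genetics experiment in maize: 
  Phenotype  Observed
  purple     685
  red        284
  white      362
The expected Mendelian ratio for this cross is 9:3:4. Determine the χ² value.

Expected counts for N = 1331 under a 9:3:4 ratio (total parts = 16):
  purple: 1331 × 9/16 = 748.6875
  red: 1331 × 3/16 = 249.5625
  white: 1331 × 4/16 = 332.75
χ² = Σ (O − E)² / E
  purple: (685 − 748.6875)² / 748.6875 = 5.4176
  red: (284 − 249.5625)² / 249.5625 = 4.7521
  white: (362 − 332.75)² / 332.75 = 2.5712
χ² = 5.4176 + 4.7521 + 2.5712 = 12.7409 ≈ 12.741

12.741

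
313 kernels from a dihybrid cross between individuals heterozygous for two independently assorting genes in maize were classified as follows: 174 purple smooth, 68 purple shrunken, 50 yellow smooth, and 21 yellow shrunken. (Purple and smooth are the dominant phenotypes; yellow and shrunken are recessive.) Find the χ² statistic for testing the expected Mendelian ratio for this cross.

A dihybrid F₂ with independent assortment and complete dominance at both loci gives a 9:3:3:1 phenotypic ratio.
The 9:3:3:1 ratio has 16 parts, so with N = 313 the expected counts are:
  purple smooth: 313 × 9/16 = 176.0625
  purple shrunken: 313 × 3/16 = 58.6875
  yellow smooth: 313 × 3/16 = 58.6875
  yellow shrunken: 313 × 1/16 = 19.5625
χ² = Σ (O − E)² / E
  purple smooth: (174 − 176.0625)² / 176.0625 = 0.0242
  purple shrunken: (68 − 58.6875)² / 58.6875 = 1.4777
  yellow smooth: (50 − 58.6875)² / 58.6875 = 1.2860
  yellow shrunken: (21 − 19.5625)² / 19.5625 = 0.1056
χ² = 0.0242 + 1.4777 + 1.2860 + 0.1056 = 2.8935 ≈ 2.894

2.894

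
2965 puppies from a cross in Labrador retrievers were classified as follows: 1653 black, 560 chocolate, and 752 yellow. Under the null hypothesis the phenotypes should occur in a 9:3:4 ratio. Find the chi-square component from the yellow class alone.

Under the 9:3:4 hypothesis (Σ ratio = 16, N = 2965):
  black: 2965 × 9/16 = 1667.8125
  chocolate: 2965 × 3/16 = 555.9375
  yellow: 2965 × 4/16 = 741.25
Contribution of yellow: (752 − 741.25)² / 741.25 = 0.1559

0.156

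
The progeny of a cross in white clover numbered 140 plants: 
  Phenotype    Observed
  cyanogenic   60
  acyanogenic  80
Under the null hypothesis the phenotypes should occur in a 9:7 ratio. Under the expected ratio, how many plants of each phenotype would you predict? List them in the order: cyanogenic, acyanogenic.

Expected counts for N = 140 under a 9:7 ratio (total parts = 16):
  cyanogenic: 140 × 9/16 = 78.75
  acyanogenic: 140 × 7/16 = 61.25

78.75, 61.25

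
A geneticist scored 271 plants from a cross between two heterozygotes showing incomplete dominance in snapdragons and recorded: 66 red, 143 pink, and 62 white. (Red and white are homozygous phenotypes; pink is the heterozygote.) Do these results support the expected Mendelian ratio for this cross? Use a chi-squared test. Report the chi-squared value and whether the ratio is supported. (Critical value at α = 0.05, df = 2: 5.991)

With incomplete dominance, a heterozygote × heterozygote cross gives a 1:2:1 phenotypic ratio.
Expected counts for N = 271 under a 1:2:1 ratio (total parts = 4):
  red: 271 × 1/4 = 67.75
  pink: 271 × 2/4 = 135.5
  white: 271 × 1/4 = 67.75
χ² = Σ (O − E)² / E
  red: (66 − 67.75)² / 67.75 = 0.0452
  pink: (143 − 135.5)² / 135.5 = 0.4151
  white: (62 − 67.75)² / 67.75 = 0.4880
χ² = 0.0452 + 0.4151 + 0.4880 = 0.9483 ≈ 0.948
Degrees of freedom = 3 − 1 = 2; critical value at α = 0.05 is 5.991.
Since 0.948 < 5.991, we fail to reject the null hypothesis — the data are consistent with the 1:2:1 ratio.

0.948; consistent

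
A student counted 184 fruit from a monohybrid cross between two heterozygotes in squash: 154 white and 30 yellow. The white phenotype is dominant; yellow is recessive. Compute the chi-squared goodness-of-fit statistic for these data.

7.420

For a monohybrid cross between heterozygotes with complete dominance, the expected phenotypic ratio is 3:1.
Expected counts for N = 184 under a 3:1 ratio (total parts = 4):
  white: 184 × 3/4 = 138
  yellow: 184 × 1/4 = 46
χ² = Σ (O − E)² / E
  white: (154 − 138)² / 138 = 1.8551
  yellow: (30 − 46)² / 46 = 5.5652
χ² = 1.8551 + 5.5652 = 7.4203 ≈ 7.420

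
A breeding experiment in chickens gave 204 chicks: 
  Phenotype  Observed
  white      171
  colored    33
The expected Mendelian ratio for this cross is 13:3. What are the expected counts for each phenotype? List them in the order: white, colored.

Under the 13:3 hypothesis (Σ ratio = 16, N = 204):
  white: 204 × 13/16 = 165.75
  colored: 204 × 3/16 = 38.25

165.75, 38.25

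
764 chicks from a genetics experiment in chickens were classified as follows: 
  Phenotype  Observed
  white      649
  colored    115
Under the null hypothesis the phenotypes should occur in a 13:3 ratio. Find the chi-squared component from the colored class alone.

5.571

Total ratio parts = 16. Expected numbers out of 764:
  white: 764 × 13/16 = 620.75
  colored: 764 × 3/16 = 143.25
Contribution of colored: (115 − 143.25)² / 143.25 = 5.5711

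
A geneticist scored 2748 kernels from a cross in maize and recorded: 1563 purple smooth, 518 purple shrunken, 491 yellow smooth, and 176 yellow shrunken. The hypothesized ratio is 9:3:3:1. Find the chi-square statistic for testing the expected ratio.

Total ratio parts = 16. Expected numbers out of 2748:
  purple smooth: 2748 × 9/16 = 1545.75
  purple shrunken: 2748 × 3/16 = 515.25
  yellow smooth: 2748 × 3/16 = 515.25
  yellow shrunken: 2748 × 1/16 = 171.75
χ² = Σ (O − E)² / E
  purple smooth: (1563 − 1545.75)² / 1545.75 = 0.1925
  purple shrunken: (518 − 515.25)² / 515.25 = 0.0147
  yellow smooth: (491 − 515.25)² / 515.25 = 1.1413
  yellow shrunken: (176 − 171.75)² / 171.75 = 0.1052
χ² = 0.1925 + 0.0147 + 1.1413 + 0.1052 = 1.4537 ≈ 1.454

1.454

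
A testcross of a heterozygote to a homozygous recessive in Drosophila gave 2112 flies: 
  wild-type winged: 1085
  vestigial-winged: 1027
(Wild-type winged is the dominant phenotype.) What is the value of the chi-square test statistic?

1.593

A testcross of a heterozygote (Aa × aa) gives a 1:1 phenotypic ratio.
Total ratio parts = 2. Expected numbers out of 2112:
  wild-type winged: 2112 × 1/2 = 1056
  vestigial-winged: 2112 × 1/2 = 1056
χ² = Σ (O − E)² / E
  wild-type winged: (1085 − 1056)² / 1056 = 0.7964
  vestigial-winged: (1027 − 1056)² / 1056 = 0.7964
χ² = 0.7964 + 0.7964 = 1.5928 ≈ 1.593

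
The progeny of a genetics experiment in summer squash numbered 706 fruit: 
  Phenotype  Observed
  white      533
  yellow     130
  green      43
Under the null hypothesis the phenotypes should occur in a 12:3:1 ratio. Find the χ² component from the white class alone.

0.023

Under the 12:3:1 hypothesis (Σ ratio = 16, N = 706):
  white: 706 × 12/16 = 529.5
  yellow: 706 × 3/16 = 132.375
  green: 706 × 1/16 = 44.125
Contribution of white: (533 − 529.5)² / 529.5 = 0.0231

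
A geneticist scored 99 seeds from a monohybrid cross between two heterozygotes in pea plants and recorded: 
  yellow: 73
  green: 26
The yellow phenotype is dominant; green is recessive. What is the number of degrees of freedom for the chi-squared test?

1

For a monohybrid cross between heterozygotes with complete dominance, the expected phenotypic ratio is 3:1.
A goodness-of-fit test with 2 phenotype classes has df = 2 − 1 = 1.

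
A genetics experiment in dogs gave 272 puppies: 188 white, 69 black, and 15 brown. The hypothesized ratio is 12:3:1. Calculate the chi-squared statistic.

7.843

The 12:3:1 ratio has 16 parts, so with N = 272 the expected counts are:
  white: 272 × 12/16 = 204
  black: 272 × 3/16 = 51
  brown: 272 × 1/16 = 17
χ² = Σ (O − E)² / E
  white: (188 − 204)² / 204 = 1.2549
  black: (69 − 51)² / 51 = 6.3529
  brown: (15 − 17)² / 17 = 0.2353
χ² = 1.2549 + 6.3529 + 0.2353 = 7.8431 ≈ 7.843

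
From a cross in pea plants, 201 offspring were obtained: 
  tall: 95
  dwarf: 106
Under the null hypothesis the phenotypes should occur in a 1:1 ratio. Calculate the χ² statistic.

0.602

The 1:1 ratio has 2 parts, so with N = 201 the expected counts are:
  tall: 201 × 1/2 = 100.5
  dwarf: 201 × 1/2 = 100.5
χ² = Σ (O − E)² / E
  tall: (95 − 100.5)² / 100.5 = 0.3010
  dwarf: (106 − 100.5)² / 100.5 = 0.3010
χ² = 0.3010 + 0.3010 = 0.602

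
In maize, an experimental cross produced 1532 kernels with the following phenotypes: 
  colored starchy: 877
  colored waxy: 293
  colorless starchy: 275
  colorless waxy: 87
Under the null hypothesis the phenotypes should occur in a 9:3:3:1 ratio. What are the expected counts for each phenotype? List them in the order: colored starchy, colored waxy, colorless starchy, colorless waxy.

Total ratio parts = 16. Expected numbers out of 1532:
  colored starchy: 1532 × 9/16 = 861.75
  colored waxy: 1532 × 3/16 = 287.25
  colorless starchy: 1532 × 3/16 = 287.25
  colorless waxy: 1532 × 1/16 = 95.75

861.75, 287.25, 287.25, 95.75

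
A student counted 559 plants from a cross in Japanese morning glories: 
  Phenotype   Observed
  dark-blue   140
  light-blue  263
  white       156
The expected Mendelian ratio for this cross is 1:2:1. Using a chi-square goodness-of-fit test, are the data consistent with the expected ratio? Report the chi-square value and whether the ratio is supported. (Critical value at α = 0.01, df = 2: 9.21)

2.864; consistent

Expected counts for N = 559 under a 1:2:1 ratio (total parts = 4):
  dark-blue: 559 × 1/4 = 139.75
  light-blue: 559 × 2/4 = 279.5
  white: 559 × 1/4 = 139.75
χ² = Σ (O − E)² / E
  dark-blue: (140 − 139.75)² / 139.75 = 0.0004
  light-blue: (263 − 279.5)² / 279.5 = 0.9741
  white: (156 − 139.75)² / 139.75 = 1.8895
χ² = 0.0004 + 0.9741 + 1.8895 = 2.864
Degrees of freedom = 3 − 1 = 2; critical value at α = 0.01 is 9.21.
Since 2.864 < 9.21, we fail to reject the null hypothesis — the data are consistent with the 1:2:1 ratio.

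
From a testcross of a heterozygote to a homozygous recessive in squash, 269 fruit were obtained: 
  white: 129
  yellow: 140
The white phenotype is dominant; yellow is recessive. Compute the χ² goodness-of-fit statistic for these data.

0.450

A testcross of a heterozygote (Aa × aa) gives a 1:1 phenotypic ratio.
The 1:1 ratio has 2 parts, so with N = 269 the expected counts are:
  white: 269 × 1/2 = 134.5
  yellow: 269 × 1/2 = 134.5
χ² = Σ (O − E)² / E
  white: (129 − 134.5)² / 134.5 = 0.2249
  yellow: (140 − 134.5)² / 134.5 = 0.2249
χ² = 0.2249 + 0.2249 = 0.4498 ≈ 0.450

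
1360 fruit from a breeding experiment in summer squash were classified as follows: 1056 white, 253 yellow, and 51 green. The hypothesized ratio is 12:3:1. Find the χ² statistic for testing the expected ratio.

14.886

Expected counts for N = 1360 under a 12:3:1 ratio (total parts = 16):
  white: 1360 × 12/16 = 1020
  yellow: 1360 × 3/16 = 255
  green: 1360 × 1/16 = 85
χ² = Σ (O − E)² / E
  white: (1056 − 1020)² / 1020 = 1.2706
  yellow: (253 − 255)² / 255 = 0.0157
  green: (51 − 85)² / 85 = 13.6000
χ² = 1.2706 + 0.0157 + 13.6000 = 14.8863 ≈ 14.886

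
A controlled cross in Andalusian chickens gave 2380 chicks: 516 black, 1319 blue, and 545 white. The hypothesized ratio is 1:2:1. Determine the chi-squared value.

Under the 1:2:1 hypothesis (Σ ratio = 4, N = 2380):
  black: 2380 × 1/4 = 595
  blue: 2380 × 2/4 = 1190
  white: 2380 × 1/4 = 595
χ² = Σ (O − E)² / E
  black: (516 − 595)² / 595 = 10.4891
  blue: (1319 − 1190)² / 1190 = 13.9840
  white: (545 − 595)² / 595 = 4.2017
χ² = 10.4891 + 13.9840 + 4.2017 = 28.6748 ≈ 28.675

28.675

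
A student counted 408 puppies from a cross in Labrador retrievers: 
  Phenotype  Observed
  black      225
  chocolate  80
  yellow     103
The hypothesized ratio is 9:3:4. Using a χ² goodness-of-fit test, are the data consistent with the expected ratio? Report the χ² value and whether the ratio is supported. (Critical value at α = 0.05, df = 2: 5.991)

0.258; consistent

Expected counts for N = 408 under a 9:3:4 ratio (total parts = 16):
  black: 408 × 9/16 = 229.5
  chocolate: 408 × 3/16 = 76.5
  yellow: 408 × 4/16 = 102
χ² = Σ (O − E)² / E
  black: (225 − 229.5)² / 229.5 = 0.0882
  chocolate: (80 − 76.5)² / 76.5 = 0.1601
  yellow: (103 − 102)² / 102 = 0.0098
χ² = 0.0882 + 0.1601 + 0.0098 = 0.2581 ≈ 0.258
Degrees of freedom = 3 − 1 = 2; critical value at α = 0.05 is 5.991.
Since 0.258 < 5.991, we fail to reject the null hypothesis — the data are consistent with the 9:3:4 ratio.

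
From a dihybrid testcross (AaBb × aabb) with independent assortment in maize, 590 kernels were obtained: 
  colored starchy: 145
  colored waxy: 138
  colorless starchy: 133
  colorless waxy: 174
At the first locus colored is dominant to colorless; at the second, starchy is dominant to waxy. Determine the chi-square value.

A dihybrid testcross with independent assortment gives a 1:1:1:1 ratio.
Total ratio parts = 4. Expected numbers out of 590:
  colored starchy: 590 × 1/4 = 147.5
  colored waxy: 590 × 1/4 = 147.5
  colorless starchy: 590 × 1/4 = 147.5
  colorless waxy: 590 × 1/4 = 147.5
χ² = Σ (O − E)² / E
  colored starchy: (145 − 147.5)² / 147.5 = 0.0424
  colored waxy: (138 − 147.5)² / 147.5 = 0.6119
  colorless starchy: (133 − 147.5)² / 147.5 = 1.4254
  colorless waxy: (174 − 147.5)² / 147.5 = 4.7610
χ² = 0.0424 + 0.6119 + 1.4254 + 4.7610 = 6.8407 ≈ 6.841

6.841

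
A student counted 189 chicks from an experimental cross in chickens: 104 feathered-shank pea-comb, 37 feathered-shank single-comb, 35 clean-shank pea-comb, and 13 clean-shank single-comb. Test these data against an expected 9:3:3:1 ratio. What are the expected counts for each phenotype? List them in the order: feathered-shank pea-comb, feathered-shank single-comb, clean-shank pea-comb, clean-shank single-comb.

Total ratio parts = 16. Expected numbers out of 189:
  feathered-shank pea-comb: 189 × 9/16 = 106.3125
  feathered-shank single-comb: 189 × 3/16 = 35.4375
  clean-shank pea-comb: 189 × 3/16 = 35.4375
  clean-shank single-comb: 189 × 1/16 = 11.8125

106.3125, 35.4375, 35.4375, 11.8125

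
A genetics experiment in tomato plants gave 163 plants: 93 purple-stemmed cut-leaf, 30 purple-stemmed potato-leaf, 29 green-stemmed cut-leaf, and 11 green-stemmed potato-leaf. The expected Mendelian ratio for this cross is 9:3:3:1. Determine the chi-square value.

Total ratio parts = 16. Expected numbers out of 163:
  purple-stemmed cut-leaf: 163 × 9/16 = 91.6875
  purple-stemmed potato-leaf: 163 × 3/16 = 30.5625
  green-stemmed cut-leaf: 163 × 3/16 = 30.5625
  green-stemmed potato-leaf: 163 × 1/16 = 10.1875
χ² = Σ (O − E)² / E
  purple-stemmed cut-leaf: (93 − 91.6875)² / 91.6875 = 0.0188
  purple-stemmed potato-leaf: (30 − 30.5625)² / 30.5625 = 0.0104
  green-stemmed cut-leaf: (29 − 30.5625)² / 30.5625 = 0.0799
  green-stemmed potato-leaf: (11 − 10.1875)² / 10.1875 = 0.0648
χ² = 0.0188 + 0.0104 + 0.0799 + 0.0648 = 0.1739 ≈ 0.174

0.174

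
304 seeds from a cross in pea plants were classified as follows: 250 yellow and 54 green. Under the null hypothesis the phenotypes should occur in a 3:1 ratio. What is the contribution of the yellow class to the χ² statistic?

The 3:1 ratio has 4 parts, so with N = 304 the expected counts are:
  yellow: 304 × 3/4 = 228
  green: 304 × 1/4 = 76
Contribution of yellow: (250 − 228)² / 228 = 2.1228

2.123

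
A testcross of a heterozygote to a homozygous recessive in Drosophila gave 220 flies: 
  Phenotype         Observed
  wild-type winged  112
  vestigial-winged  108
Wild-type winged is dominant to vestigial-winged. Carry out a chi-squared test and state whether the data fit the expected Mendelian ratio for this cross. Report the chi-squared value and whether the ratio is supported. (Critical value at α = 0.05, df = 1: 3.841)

0.073; consistent

A testcross of a heterozygote (Aa × aa) gives a 1:1 phenotypic ratio.
Total ratio parts = 2. Expected numbers out of 220:
  wild-type winged: 220 × 1/2 = 110
  vestigial-winged: 220 × 1/2 = 110
χ² = Σ (O − E)² / E
  wild-type winged: (112 − 110)² / 110 = 0.0364
  vestigial-winged: (108 − 110)² / 110 = 0.0364
χ² = 0.0364 + 0.0364 = 0.0728 ≈ 0.073
Degrees of freedom = 2 − 1 = 1; critical value at α = 0.05 is 3.841.
Since 0.073 < 3.841, we fail to reject the null hypothesis — the data are consistent with the 1:1 ratio.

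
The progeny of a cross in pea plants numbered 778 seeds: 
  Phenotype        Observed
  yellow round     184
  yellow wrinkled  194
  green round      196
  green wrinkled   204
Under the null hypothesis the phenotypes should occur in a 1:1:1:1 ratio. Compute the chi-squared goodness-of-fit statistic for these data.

Total ratio parts = 4. Expected numbers out of 778:
  yellow round: 778 × 1/4 = 194.5
  yellow wrinkled: 778 × 1/4 = 194.5
  green round: 778 × 1/4 = 194.5
  green wrinkled: 778 × 1/4 = 194.5
χ² = Σ (O − E)² / E
  yellow round: (184 − 194.5)² / 194.5 = 0.5668
  yellow wrinkled: (194 − 194.5)² / 194.5 = 0.0013
  green round: (196 − 194.5)² / 194.5 = 0.0116
  green wrinkled: (204 − 194.5)² / 194.5 = 0.4640
χ² = 0.5668 + 0.0013 + 0.0116 + 0.4640 = 1.0437 ≈ 1.044

1.044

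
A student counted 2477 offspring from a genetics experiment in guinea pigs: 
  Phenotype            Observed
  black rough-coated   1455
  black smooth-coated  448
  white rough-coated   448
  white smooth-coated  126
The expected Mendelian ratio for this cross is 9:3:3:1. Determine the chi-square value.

Under the 9:3:3:1 hypothesis (Σ ratio = 16, N = 2477):
  black rough-coated: 2477 × 9/16 = 1393.3125
  black smooth-coated: 2477 × 3/16 = 464.4375
  white rough-coated: 2477 × 3/16 = 464.4375
  white smooth-coated: 2477 × 1/16 = 154.8125
χ² = Σ (O − E)² / E
  black rough-coated: (1455 − 1393.3125)² / 1393.3125 = 2.7312
  black smooth-coated: (448 − 464.4375)² / 464.4375 = 0.5818
  white rough-coated: (448 − 464.4375)² / 464.4375 = 0.5818
  white smooth-coated: (126 − 154.8125)² / 154.8125 = 5.3624
χ² = 2.7312 + 0.5818 + 0.5818 + 5.3624 = 9.2572 ≈ 9.257

9.257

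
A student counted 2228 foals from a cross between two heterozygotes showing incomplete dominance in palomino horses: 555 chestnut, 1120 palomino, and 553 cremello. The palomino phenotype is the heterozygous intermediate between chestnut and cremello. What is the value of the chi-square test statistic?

0.068

With incomplete dominance, a heterozygote × heterozygote cross gives a 1:2:1 phenotypic ratio.
Expected counts for N = 2228 under a 1:2:1 ratio (total parts = 4):
  chestnut: 2228 × 1/4 = 557
  palomino: 2228 × 2/4 = 1114
  cremello: 2228 × 1/4 = 557
χ² = Σ (O − E)² / E
  chestnut: (555 − 557)² / 557 = 0.0072
  palomino: (1120 − 1114)² / 1114 = 0.0323
  cremello: (553 − 557)² / 557 = 0.0287
χ² = 0.0072 + 0.0323 + 0.0287 = 0.0682 ≈ 0.068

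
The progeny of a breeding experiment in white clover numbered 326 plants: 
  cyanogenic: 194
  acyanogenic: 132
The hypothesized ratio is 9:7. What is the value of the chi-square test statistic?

1.407

Expected counts for N = 326 under a 9:7 ratio (total parts = 16):
  cyanogenic: 326 × 9/16 = 183.375
  acyanogenic: 326 × 7/16 = 142.625
χ² = Σ (O − E)² / E
  cyanogenic: (194 − 183.375)² / 183.375 = 0.6156
  acyanogenic: (132 − 142.625)² / 142.625 = 0.7915
χ² = 0.6156 + 0.7915 = 1.4071 ≈ 1.407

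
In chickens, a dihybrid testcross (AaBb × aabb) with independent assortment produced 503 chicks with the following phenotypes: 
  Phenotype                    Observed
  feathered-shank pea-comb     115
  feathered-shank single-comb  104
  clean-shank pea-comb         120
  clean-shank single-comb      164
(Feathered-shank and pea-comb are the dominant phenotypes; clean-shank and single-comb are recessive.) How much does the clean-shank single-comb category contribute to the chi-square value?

A dihybrid testcross with independent assortment gives a 1:1:1:1 ratio.
Under the 1:1:1:1 hypothesis (Σ ratio = 4, N = 503):
  feathered-shank pea-comb: 503 × 1/4 = 125.75
  feathered-shank single-comb: 503 × 1/4 = 125.75
  clean-shank pea-comb: 503 × 1/4 = 125.75
  clean-shank single-comb: 503 × 1/4 = 125.75
Contribution of clean-shank single-comb: (164 − 125.75)² / 125.75 = 11.6347

11.635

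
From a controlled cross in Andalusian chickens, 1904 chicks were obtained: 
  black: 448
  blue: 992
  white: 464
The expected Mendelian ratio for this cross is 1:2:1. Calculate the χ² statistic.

Under the 1:2:1 hypothesis (Σ ratio = 4, N = 1904):
  black: 1904 × 1/4 = 476
  blue: 1904 × 2/4 = 952
  white: 1904 × 1/4 = 476
χ² = Σ (O − E)² / E
  black: (448 − 476)² / 476 = 1.6471
  blue: (992 − 952)² / 952 = 1.6807
  white: (464 − 476)² / 476 = 0.3025
χ² = 1.6471 + 1.6807 + 0.3025 = 3.6303 ≈ 3.630

3.630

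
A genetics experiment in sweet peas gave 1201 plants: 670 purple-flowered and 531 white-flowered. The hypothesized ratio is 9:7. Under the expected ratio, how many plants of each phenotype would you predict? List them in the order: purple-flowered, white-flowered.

675.5625, 525.4375

Under the 9:7 hypothesis (Σ ratio = 16, N = 1201):
  purple-flowered: 1201 × 9/16 = 675.5625
  white-flowered: 1201 × 7/16 = 525.4375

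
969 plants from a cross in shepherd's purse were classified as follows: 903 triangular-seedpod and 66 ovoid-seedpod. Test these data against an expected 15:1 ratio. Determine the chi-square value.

Expected counts for N = 969 under a 15:1 ratio (total parts = 16):
  triangular-seedpod: 969 × 15/16 = 908.4375
  ovoid-seedpod: 969 × 1/16 = 60.5625
χ² = Σ (O − E)² / E
  triangular-seedpod: (903 − 908.4375)² / 908.4375 = 0.0325
  ovoid-seedpod: (66 − 60.5625)² / 60.5625 = 0.4882
χ² = 0.0325 + 0.4882 = 0.5207 ≈ 0.521

0.521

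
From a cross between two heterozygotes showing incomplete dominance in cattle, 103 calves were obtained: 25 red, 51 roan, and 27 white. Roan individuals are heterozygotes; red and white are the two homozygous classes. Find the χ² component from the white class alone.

0.061

With incomplete dominance, a heterozygote × heterozygote cross gives a 1:2:1 phenotypic ratio.
The 1:2:1 ratio has 4 parts, so with N = 103 the expected counts are:
  red: 103 × 1/4 = 25.75
  roan: 103 × 2/4 = 51.5
  white: 103 × 1/4 = 25.75
Contribution of white: (27 − 25.75)² / 25.75 = 0.0607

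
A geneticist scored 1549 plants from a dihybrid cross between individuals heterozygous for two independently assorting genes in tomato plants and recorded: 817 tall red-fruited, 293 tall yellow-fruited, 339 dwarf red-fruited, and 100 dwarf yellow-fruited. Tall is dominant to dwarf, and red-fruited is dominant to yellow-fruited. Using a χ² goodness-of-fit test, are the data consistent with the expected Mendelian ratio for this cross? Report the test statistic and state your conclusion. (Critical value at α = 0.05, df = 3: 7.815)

A dihybrid F₂ with independent assortment and complete dominance at both loci gives a 9:3:3:1 phenotypic ratio.
The 9:3:3:1 ratio has 16 parts, so with N = 1549 the expected counts are:
  tall red-fruited: 1549 × 9/16 = 871.3125
  tall yellow-fruited: 1549 × 3/16 = 290.4375
  dwarf red-fruited: 1549 × 3/16 = 290.4375
  dwarf yellow-fruited: 1549 × 1/16 = 96.8125
χ² = Σ (O − E)² / E
  tall red-fruited: (817 − 871.3125)² / 871.3125 = 3.3855
  tall yellow-fruited: (293 − 290.4375)² / 290.4375 = 0.0226
  dwarf red-fruited: (339 − 290.4375)² / 290.4375 = 8.1199
  dwarf yellow-fruited: (100 − 96.8125)² / 96.8125 = 0.1049
χ² = 3.3855 + 0.0226 + 8.1199 + 0.1049 = 11.6329 ≈ 11.633
Degrees of freedom = 4 − 1 = 3; critical value at α = 0.05 is 7.815.
Since 11.633 > 7.815, we reject the null hypothesis — the data do not fit the 9:3:3:1 ratio.

11.633; not consistent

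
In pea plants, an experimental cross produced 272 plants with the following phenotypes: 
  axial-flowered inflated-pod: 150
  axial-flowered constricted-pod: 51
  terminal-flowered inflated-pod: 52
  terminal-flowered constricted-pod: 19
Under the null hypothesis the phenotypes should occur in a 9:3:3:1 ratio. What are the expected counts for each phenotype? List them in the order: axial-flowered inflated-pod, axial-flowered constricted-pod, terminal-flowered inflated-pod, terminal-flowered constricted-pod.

153, 51, 51, 17

Total ratio parts = 16. Expected numbers out of 272:
  axial-flowered inflated-pod: 272 × 9/16 = 153
  axial-flowered constricted-pod: 272 × 3/16 = 51
  terminal-flowered inflated-pod: 272 × 3/16 = 51
  terminal-flowered constricted-pod: 272 × 1/16 = 17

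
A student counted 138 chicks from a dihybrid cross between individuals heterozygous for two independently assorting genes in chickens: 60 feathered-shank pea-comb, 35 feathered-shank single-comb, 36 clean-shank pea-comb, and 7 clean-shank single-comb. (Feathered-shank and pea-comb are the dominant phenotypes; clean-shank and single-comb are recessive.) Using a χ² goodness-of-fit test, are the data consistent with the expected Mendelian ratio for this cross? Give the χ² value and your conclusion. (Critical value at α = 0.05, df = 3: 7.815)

A dihybrid F₂ with independent assortment and complete dominance at both loci gives a 9:3:3:1 phenotypic ratio.
Under the 9:3:3:1 hypothesis (Σ ratio = 16, N = 138):
  feathered-shank pea-comb: 138 × 9/16 = 77.625
  feathered-shank single-comb: 138 × 3/16 = 25.875
  clean-shank pea-comb: 138 × 3/16 = 25.875
  clean-shank single-comb: 138 × 1/16 = 8.625
χ² = Σ (O − E)² / E
  feathered-shank pea-comb: (60 − 77.625)² / 77.625 = 4.0018
  feathered-shank single-comb: (35 − 25.875)² / 25.875 = 3.2180
  clean-shank pea-comb: (36 − 25.875)² / 25.875 = 3.9620
  clean-shank single-comb: (7 − 8.625)² / 8.625 = 0.3062
χ² = 4.0018 + 3.2180 + 3.9620 + 0.3062 = 11.488
Degrees of freedom = 4 − 1 = 3; critical value at α = 0.05 is 7.815.
Since 11.488 > 7.815, we reject the null hypothesis — the data do not fit the 9:3:3:1 ratio.

11.488; not consistent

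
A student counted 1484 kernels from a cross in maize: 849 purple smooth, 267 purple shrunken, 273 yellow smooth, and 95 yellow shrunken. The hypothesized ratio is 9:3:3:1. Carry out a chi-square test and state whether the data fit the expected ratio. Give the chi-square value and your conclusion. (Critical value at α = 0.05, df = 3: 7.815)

Under the 9:3:3:1 hypothesis (Σ ratio = 16, N = 1484):
  purple smooth: 1484 × 9/16 = 834.75
  purple shrunken: 1484 × 3/16 = 278.25
  yellow smooth: 1484 × 3/16 = 278.25
  yellow shrunken: 1484 × 1/16 = 92.75
χ² = Σ (O − E)² / E
  purple smooth: (849 − 834.75)² / 834.75 = 0.2433
  purple shrunken: (267 − 278.25)² / 278.25 = 0.4549
  yellow smooth: (273 − 278.25)² / 278.25 = 0.0991
  yellow shrunken: (95 − 92.75)² / 92.75 = 0.0546
χ² = 0.2433 + 0.4549 + 0.0991 + 0.0546 = 0.8519 ≈ 0.852
Degrees of freedom = 4 − 1 = 3; critical value at α = 0.05 is 7.815.
Since 0.852 < 7.815, we fail to reject the null hypothesis — the data are consistent with the 9:3:3:1 ratio.

0.852; consistent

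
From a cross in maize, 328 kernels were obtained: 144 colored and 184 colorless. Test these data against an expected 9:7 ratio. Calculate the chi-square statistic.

20.321

Under the 9:7 hypothesis (Σ ratio = 16, N = 328):
  colored: 328 × 9/16 = 184.5
  colorless: 328 × 7/16 = 143.5
χ² = Σ (O − E)² / E
  colored: (144 − 184.5)² / 184.5 = 8.8902
  colorless: (184 − 143.5)² / 143.5 = 11.4303
χ² = 8.8902 + 11.4303 = 20.3205 ≈ 20.321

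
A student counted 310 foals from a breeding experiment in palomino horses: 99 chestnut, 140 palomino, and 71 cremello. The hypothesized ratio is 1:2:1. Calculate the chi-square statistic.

7.961

Expected counts for N = 310 under a 1:2:1 ratio (total parts = 4):
  chestnut: 310 × 1/4 = 77.5
  palomino: 310 × 2/4 = 155
  cremello: 310 × 1/4 = 77.5
χ² = Σ (O − E)² / E
  chestnut: (99 − 77.5)² / 77.5 = 5.9645
  palomino: (140 − 155)² / 155 = 1.4516
  cremello: (71 − 77.5)² / 77.5 = 0.5452
χ² = 5.9645 + 1.4516 + 0.5452 = 7.9613 ≈ 7.961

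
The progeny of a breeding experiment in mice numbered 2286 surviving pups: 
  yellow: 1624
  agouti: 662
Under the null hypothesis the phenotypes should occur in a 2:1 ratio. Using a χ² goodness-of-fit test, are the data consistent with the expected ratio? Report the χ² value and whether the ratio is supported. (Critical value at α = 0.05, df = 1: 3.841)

19.685; not consistent

Under the 2:1 hypothesis (Σ ratio = 3, N = 2286):
  yellow: 2286 × 2/3 = 1524
  agouti: 2286 × 1/3 = 762
χ² = Σ (O − E)² / E
  yellow: (1624 − 1524)² / 1524 = 6.5617
  agouti: (662 − 762)² / 762 = 13.1234
χ² = 6.5617 + 13.1234 = 19.6851 ≈ 19.685
Degrees of freedom = 2 − 1 = 1; critical value at α = 0.05 is 3.841.
Since 19.685 > 3.841, we reject the null hypothesis — the data do not fit the 2:1 ratio.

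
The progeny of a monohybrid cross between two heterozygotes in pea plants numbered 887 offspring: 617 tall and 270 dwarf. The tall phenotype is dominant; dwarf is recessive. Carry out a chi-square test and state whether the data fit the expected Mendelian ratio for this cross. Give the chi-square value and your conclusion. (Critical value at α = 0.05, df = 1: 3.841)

13.998; not consistent

For a monohybrid cross between heterozygotes with complete dominance, the expected phenotypic ratio is 3:1.
Expected counts for N = 887 under a 3:1 ratio (total parts = 4):
  tall: 887 × 3/4 = 665.25
  dwarf: 887 × 1/4 = 221.75
χ² = Σ (O − E)² / E
  tall: (617 − 665.25)² / 665.25 = 3.4995
  dwarf: (270 − 221.75)² / 221.75 = 10.4986
χ² = 3.4995 + 10.4986 = 13.9981 ≈ 13.998
Degrees of freedom = 2 − 1 = 1; critical value at α = 0.05 is 3.841.
Since 13.998 > 3.841, we reject the null hypothesis — the data do not fit the 3:1 ratio.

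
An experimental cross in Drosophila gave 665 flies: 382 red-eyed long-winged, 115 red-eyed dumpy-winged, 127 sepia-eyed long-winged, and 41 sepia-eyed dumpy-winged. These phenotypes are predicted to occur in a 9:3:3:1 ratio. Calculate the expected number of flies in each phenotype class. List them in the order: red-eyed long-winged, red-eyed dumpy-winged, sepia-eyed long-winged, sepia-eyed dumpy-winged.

Expected counts for N = 665 under a 9:3:3:1 ratio (total parts = 16):
  red-eyed long-winged: 665 × 9/16 = 374.0625
  red-eyed dumpy-winged: 665 × 3/16 = 124.6875
  sepia-eyed long-winged: 665 × 3/16 = 124.6875
  sepia-eyed dumpy-winged: 665 × 1/16 = 41.5625

374.0625, 124.6875, 124.6875, 41.5625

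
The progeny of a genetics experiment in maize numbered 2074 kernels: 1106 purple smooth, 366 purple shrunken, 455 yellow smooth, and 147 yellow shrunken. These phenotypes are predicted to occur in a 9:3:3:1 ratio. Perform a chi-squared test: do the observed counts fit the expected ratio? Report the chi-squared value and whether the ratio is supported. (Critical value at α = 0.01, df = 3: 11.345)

Expected counts for N = 2074 under a 9:3:3:1 ratio (total parts = 16):
  purple smooth: 2074 × 9/16 = 1166.625
  purple shrunken: 2074 × 3/16 = 388.875
  yellow smooth: 2074 × 3/16 = 388.875
  yellow shrunken: 2074 × 1/16 = 129.625
χ² = Σ (O − E)² / E
  purple smooth: (1106 − 1166.625)² / 1166.625 = 3.1504
  purple shrunken: (366 − 388.875)² / 388.875 = 1.3456
  yellow smooth: (455 − 388.875)² / 388.875 = 11.2440
  yellow shrunken: (147 − 129.625)² / 129.625 = 2.3290
χ² = 3.1504 + 1.3456 + 11.2440 + 2.3290 = 18.069
Degrees of freedom = 4 − 1 = 3; critical value at α = 0.01 is 11.345.
Since 18.069 > 11.345, we reject the null hypothesis — the data do not fit the 9:3:3:1 ratio.

18.069; not consistent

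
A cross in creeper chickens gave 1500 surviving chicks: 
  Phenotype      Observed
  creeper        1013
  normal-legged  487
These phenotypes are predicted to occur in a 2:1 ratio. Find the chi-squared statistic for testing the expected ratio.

Under the 2:1 hypothesis (Σ ratio = 3, N = 1500):
  creeper: 1500 × 2/3 = 1000
  normal-legged: 1500 × 1/3 = 500
χ² = Σ (O − E)² / E
  creeper: (1013 − 1000)² / 1000 = 0.1690
  normal-legged: (487 − 500)² / 500 = 0.3380
χ² = 0.1690 + 0.3380 = 0.507

0.507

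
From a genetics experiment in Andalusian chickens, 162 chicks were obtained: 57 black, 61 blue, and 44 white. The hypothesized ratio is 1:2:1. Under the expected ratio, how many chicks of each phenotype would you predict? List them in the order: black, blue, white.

40.5, 81, 40.5

Total ratio parts = 4. Expected numbers out of 162:
  black: 162 × 1/4 = 40.5
  blue: 162 × 2/4 = 81
  white: 162 × 1/4 = 40.5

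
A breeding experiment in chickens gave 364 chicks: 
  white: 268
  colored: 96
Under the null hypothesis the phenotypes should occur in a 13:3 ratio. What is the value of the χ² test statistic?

The 13:3 ratio has 16 parts, so with N = 364 the expected counts are:
  white: 364 × 13/16 = 295.75
  colored: 364 × 3/16 = 68.25
χ² = Σ (O − E)² / E
  white: (268 − 295.75)² / 295.75 = 2.6038
  colored: (96 − 68.25)² / 68.25 = 11.2830
χ² = 2.6038 + 11.2830 = 13.8868 ≈ 13.887

13.887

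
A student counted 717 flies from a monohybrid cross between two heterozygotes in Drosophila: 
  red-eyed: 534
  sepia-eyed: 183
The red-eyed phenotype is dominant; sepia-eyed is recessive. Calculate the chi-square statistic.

0.105

For a monohybrid cross between heterozygotes with complete dominance, the expected phenotypic ratio is 3:1.
Total ratio parts = 4. Expected numbers out of 717:
  red-eyed: 717 × 3/4 = 537.75
  sepia-eyed: 717 × 1/4 = 179.25
χ² = Σ (O − E)² / E
  red-eyed: (534 − 537.75)² / 537.75 = 0.0262
  sepia-eyed: (183 − 179.25)² / 179.25 = 0.0785
χ² = 0.0262 + 0.0785 = 0.1047 ≈ 0.105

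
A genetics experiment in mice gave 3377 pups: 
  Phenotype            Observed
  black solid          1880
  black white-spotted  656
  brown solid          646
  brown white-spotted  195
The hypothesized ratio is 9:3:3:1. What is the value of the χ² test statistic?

The 9:3:3:1 ratio has 16 parts, so with N = 3377 the expected counts are:
  black solid: 3377 × 9/16 = 1899.5625
  black white-spotted: 3377 × 3/16 = 633.1875
  brown solid: 3377 × 3/16 = 633.1875
  brown white-spotted: 3377 × 1/16 = 211.0625
χ² = Σ (O − E)² / E
  black solid: (1880 − 1899.5625)² / 1899.5625 = 0.2015
  black white-spotted: (656 − 633.1875)² / 633.1875 = 0.8219
  brown solid: (646 − 633.1875)² / 633.1875 = 0.2593
  brown white-spotted: (195 − 211.0625)² / 211.0625 = 1.2224
χ² = 0.2015 + 0.8219 + 0.2593 + 1.2224 = 2.5051 ≈ 2.505

2.505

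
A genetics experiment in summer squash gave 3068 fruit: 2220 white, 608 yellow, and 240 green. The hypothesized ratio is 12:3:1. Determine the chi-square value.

16.857

Total ratio parts = 16. Expected numbers out of 3068:
  white: 3068 × 12/16 = 2301
  yellow: 3068 × 3/16 = 575.25
  green: 3068 × 1/16 = 191.75
χ² = Σ (O − E)² / E
  white: (2220 − 2301)² / 2301 = 2.8514
  yellow: (608 − 575.25)² / 575.25 = 1.8645
  green: (240 − 191.75)² / 191.75 = 12.1411
χ² = 2.8514 + 1.8645 + 12.1411 = 16.857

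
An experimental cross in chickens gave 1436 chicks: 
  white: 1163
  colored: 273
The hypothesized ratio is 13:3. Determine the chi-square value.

0.064

Under the 13:3 hypothesis (Σ ratio = 16, N = 1436):
  white: 1436 × 13/16 = 1166.75
  colored: 1436 × 3/16 = 269.25
χ² = Σ (O − E)² / E
  white: (1163 − 1166.75)² / 1166.75 = 0.0121
  colored: (273 − 269.25)² / 269.25 = 0.0522
χ² = 0.0121 + 0.0522 = 0.0643 ≈ 0.064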